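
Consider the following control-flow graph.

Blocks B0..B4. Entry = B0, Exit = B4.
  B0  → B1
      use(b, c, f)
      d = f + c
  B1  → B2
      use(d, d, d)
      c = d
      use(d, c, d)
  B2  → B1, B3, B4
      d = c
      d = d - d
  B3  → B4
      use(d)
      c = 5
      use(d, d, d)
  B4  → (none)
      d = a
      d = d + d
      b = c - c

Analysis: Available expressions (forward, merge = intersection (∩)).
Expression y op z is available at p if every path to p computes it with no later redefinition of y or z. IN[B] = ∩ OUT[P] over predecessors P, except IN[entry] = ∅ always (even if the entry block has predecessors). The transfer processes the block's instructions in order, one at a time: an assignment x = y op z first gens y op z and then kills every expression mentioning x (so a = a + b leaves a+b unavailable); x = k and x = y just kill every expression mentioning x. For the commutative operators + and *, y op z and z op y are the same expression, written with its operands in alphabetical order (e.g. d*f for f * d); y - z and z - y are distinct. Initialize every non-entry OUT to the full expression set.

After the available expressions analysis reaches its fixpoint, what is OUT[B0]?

Per-block solution:
  B0:   IN={}   OUT={c+f}
  B1:   IN={}   OUT={}
  B2:   IN={}   OUT={}
  B3:   IN={}   OUT={}
  B4:   IN={}   OUT={c-c}

B0 is the boundary node: IN[B0] = {}
Applying B0's transfer function to that IN value gives OUT[B0] (row B0 above).

Answer: {c+f}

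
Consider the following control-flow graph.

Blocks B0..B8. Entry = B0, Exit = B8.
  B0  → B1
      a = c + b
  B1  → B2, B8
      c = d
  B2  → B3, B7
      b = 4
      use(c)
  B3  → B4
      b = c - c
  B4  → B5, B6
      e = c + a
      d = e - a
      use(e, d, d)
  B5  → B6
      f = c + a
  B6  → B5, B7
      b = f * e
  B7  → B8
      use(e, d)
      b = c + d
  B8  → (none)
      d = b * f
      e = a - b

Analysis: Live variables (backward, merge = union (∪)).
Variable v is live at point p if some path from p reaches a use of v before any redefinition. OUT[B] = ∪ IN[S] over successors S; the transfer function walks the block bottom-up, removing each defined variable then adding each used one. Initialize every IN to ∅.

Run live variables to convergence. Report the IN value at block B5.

Answer: {a, c, d, e}

Working:
Per-block solution:
  B0:   IN={b, c, d, e, f}   OUT={a, b, d, e, f}
  B1:   IN={a, b, d, e, f}   OUT={a, b, c, d, e, f}
  B2:   IN={a, c, d, e, f}   OUT={a, c, d, e, f}
  B3:   IN={a, c, f}   OUT={a, c, f}
  B4:   IN={a, c, f}   OUT={a, c, d, e, f}
  B5:   IN={a, c, d, e}   OUT={a, c, d, e, f}
  B6:   IN={a, c, d, e, f}   OUT={a, c, d, e, f}
  B7:   IN={a, c, d, e, f}   OUT={a, b, f}
  B8:   IN={a, b, f}   OUT={}

Merge at B5: OUT[B5] = IN[B6] = {a, c, d, e, f}
Applying B5's transfer function to that OUT value gives IN[B5] (row B5 above).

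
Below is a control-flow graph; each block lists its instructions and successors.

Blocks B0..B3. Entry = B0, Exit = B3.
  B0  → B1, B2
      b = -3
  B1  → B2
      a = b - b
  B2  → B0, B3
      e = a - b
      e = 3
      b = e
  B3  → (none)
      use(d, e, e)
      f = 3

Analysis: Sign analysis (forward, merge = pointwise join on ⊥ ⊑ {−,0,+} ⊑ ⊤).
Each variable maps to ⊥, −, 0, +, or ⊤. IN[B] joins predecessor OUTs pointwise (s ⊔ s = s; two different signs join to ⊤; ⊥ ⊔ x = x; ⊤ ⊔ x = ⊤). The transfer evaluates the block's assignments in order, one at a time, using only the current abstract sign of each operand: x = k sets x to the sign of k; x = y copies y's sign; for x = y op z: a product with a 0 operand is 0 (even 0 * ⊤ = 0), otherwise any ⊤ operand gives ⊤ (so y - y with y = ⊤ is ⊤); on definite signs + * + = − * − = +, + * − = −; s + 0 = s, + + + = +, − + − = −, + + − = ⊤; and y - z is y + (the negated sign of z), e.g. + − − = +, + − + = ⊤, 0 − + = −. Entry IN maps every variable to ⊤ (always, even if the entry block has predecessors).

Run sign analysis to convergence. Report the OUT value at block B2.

Answer: {a: ⊤, b: +, c: ⊤, d: ⊤, e: +, f: ⊤}

Working:
Converged values:
  B0: | IN=(all ⊤) | OUT={b:-; rest ⊤}
  B1: | IN={b:-; rest ⊤} | OUT={b:-; rest ⊤}
  B2: | IN={b:-; rest ⊤} | OUT={b:+, e:+; rest ⊤}
  B3: | IN={b:+, e:+; rest ⊤} | OUT={b:+, e:+, f:+; rest ⊤}

Merge at B2: IN[B2] = OUT[B0] ⊔ OUT[B1] = {a: ⊤, b: -, c: ⊤, d: ⊤, e: ⊤, f: ⊤}
Applying B2's transfer function to that IN value gives OUT[B2] (row B2 above).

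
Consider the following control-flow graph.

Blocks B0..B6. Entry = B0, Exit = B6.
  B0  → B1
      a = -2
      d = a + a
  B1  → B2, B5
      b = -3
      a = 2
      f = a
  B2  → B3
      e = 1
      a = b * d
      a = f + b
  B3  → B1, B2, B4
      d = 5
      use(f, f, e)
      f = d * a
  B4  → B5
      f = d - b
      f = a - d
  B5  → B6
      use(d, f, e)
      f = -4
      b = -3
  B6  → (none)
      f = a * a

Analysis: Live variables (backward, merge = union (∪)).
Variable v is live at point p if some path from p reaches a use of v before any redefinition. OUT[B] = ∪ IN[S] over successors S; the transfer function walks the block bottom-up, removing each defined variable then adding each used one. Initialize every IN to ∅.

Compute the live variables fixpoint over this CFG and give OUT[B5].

Answer: {a}

Trace:
Fixpoint table:
  B0:  IN={e}  OUT={d, e}
  B1:  IN={d, e}  OUT={a, b, d, e, f}
  B2:  IN={b, d, f}  OUT={a, b, e, f}
  B3:  IN={a, b, e, f}  OUT={a, b, d, e, f}
  B4:  IN={a, b, d, e}  OUT={a, d, e, f}
  B5:  IN={a, d, e, f}  OUT={a}
  B6:  IN={a}  OUT={}

Merge at B5: OUT[B5] = IN[B6] = {a}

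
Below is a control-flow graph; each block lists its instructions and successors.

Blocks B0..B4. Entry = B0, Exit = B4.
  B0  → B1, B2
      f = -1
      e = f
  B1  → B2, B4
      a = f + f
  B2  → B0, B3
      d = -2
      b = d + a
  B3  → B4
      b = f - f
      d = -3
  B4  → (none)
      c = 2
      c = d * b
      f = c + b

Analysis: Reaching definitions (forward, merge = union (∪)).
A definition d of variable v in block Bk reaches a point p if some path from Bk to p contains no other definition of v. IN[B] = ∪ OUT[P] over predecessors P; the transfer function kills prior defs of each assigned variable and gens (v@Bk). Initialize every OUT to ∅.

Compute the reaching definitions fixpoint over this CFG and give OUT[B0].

Per-block solution:
  B0: | IN={a@B1, b@B2, d@B2, e@B0, f@B0} | OUT={a@B1, b@B2, d@B2, e@B0, f@B0}
  B1: | IN={a@B1, b@B2, d@B2, e@B0, f@B0} | OUT={a@B1, b@B2, d@B2, e@B0, f@B0}
  B2: | IN={a@B1, b@B2, d@B2, e@B0, f@B0} | OUT={a@B1, b@B2, d@B2, e@B0, f@B0}
  B3: | IN={a@B1, b@B2, d@B2, e@B0, f@B0} | OUT={a@B1, b@B3, d@B3, e@B0, f@B0}
  B4: | IN={a@B1, b@B2, b@B3, d@B2, d@B3, e@B0, f@B0} | OUT={a@B1, b@B2, b@B3, c@B4, d@B2, d@B3, e@B0, f@B4}

Merge at B0 (entry node, so the boundary value {} is joined with the incoming edge(s)): IN[B0] = {} ⊔ OUT[B2] = {a@B1, b@B2, d@B2, e@B0, f@B0}
Applying B0's transfer function to that IN value gives OUT[B0] (row B0 above).

Answer: {a@B1, b@B2, d@B2, e@B0, f@B0}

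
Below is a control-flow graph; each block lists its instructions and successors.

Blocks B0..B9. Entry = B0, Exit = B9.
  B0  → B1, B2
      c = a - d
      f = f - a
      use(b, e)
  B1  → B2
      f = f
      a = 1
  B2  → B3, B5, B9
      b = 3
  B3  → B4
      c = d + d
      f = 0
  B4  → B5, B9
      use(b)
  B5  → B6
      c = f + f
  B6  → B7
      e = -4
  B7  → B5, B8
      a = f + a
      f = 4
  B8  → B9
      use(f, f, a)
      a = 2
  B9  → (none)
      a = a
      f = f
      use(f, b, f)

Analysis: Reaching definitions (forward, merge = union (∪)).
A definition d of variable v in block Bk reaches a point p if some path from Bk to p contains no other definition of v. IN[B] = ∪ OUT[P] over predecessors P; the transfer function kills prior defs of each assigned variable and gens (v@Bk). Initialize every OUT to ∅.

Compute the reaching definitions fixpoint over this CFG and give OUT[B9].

Answer: {a@B9, b@B2, c@B0, c@B3, c@B5, e@B6, f@B9}

Working:
Converged values:
  B0: | IN={} | OUT={c@B0, f@B0}
  B1: | IN={c@B0, f@B0} | OUT={a@B1, c@B0, f@B1}
  B2: | IN={a@B1, c@B0, f@B0, f@B1} | OUT={a@B1, b@B2, c@B0, f@B0, f@B1}
  B3: | IN={a@B1, b@B2, c@B0, f@B0, f@B1} | OUT={a@B1, b@B2, c@B3, f@B3}
  B4: | IN={a@B1, b@B2, c@B3, f@B3} | OUT={a@B1, b@B2, c@B3, f@B3}
  B5: | IN={a@B1, a@B7, b@B2, c@B0, c@B3, c@B5, e@B6, f@B0, f@B1, f@B3, f@B7} | OUT={a@B1, a@B7, b@B2, c@B5, e@B6, f@B0, f@B1, f@B3, f@B7}
  B6: | IN={a@B1, a@B7, b@B2, c@B5, e@B6, f@B0, f@B1, f@B3, f@B7} | OUT={a@B1, a@B7, b@B2, c@B5, e@B6, f@B0, f@B1, f@B3, f@B7}
  B7: | IN={a@B1, a@B7, b@B2, c@B5, e@B6, f@B0, f@B1, f@B3, f@B7} | OUT={a@B7, b@B2, c@B5, e@B6, f@B7}
  B8: | IN={a@B7, b@B2, c@B5, e@B6, f@B7} | OUT={a@B8, b@B2, c@B5, e@B6, f@B7}
  B9: | IN={a@B1, a@B8, b@B2, c@B0, c@B3, c@B5, e@B6, f@B0, f@B1, f@B3, f@B7} | OUT={a@B9, b@B2, c@B0, c@B3, c@B5, e@B6, f@B9}

Merge at B9: IN[B9] = OUT[B2] ⊔ OUT[B4] ⊔ OUT[B8] = {a@B1, a@B8, b@B2, c@B0, c@B3, c@B5, e@B6, f@B0, f@B1, f@B3, f@B7}
Applying B9's transfer function to that IN value gives OUT[B9] (row B9 above).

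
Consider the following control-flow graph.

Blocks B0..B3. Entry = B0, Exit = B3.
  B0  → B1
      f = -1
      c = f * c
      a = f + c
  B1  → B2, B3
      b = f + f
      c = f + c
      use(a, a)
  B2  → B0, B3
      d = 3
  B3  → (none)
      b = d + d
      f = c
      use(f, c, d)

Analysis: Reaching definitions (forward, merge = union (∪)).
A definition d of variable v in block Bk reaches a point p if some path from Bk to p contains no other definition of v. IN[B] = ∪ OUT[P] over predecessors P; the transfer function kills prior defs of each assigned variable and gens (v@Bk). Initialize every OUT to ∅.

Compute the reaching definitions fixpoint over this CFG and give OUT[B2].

Answer: {a@B0, b@B1, c@B1, d@B2, f@B0}

Trace:
Converged values:
  B0:  IN={a@B0, b@B1, c@B1, d@B2, f@B0}  OUT={a@B0, b@B1, c@B0, d@B2, f@B0}
  B1:  IN={a@B0, b@B1, c@B0, d@B2, f@B0}  OUT={a@B0, b@B1, c@B1, d@B2, f@B0}
  B2:  IN={a@B0, b@B1, c@B1, d@B2, f@B0}  OUT={a@B0, b@B1, c@B1, d@B2, f@B0}
  B3:  IN={a@B0, b@B1, c@B1, d@B2, f@B0}  OUT={a@B0, b@B3, c@B1, d@B2, f@B3}

Merge at B2: IN[B2] = OUT[B1] = {a@B0, b@B1, c@B1, d@B2, f@B0}
Applying B2's transfer function to that IN value gives OUT[B2] (row B2 above).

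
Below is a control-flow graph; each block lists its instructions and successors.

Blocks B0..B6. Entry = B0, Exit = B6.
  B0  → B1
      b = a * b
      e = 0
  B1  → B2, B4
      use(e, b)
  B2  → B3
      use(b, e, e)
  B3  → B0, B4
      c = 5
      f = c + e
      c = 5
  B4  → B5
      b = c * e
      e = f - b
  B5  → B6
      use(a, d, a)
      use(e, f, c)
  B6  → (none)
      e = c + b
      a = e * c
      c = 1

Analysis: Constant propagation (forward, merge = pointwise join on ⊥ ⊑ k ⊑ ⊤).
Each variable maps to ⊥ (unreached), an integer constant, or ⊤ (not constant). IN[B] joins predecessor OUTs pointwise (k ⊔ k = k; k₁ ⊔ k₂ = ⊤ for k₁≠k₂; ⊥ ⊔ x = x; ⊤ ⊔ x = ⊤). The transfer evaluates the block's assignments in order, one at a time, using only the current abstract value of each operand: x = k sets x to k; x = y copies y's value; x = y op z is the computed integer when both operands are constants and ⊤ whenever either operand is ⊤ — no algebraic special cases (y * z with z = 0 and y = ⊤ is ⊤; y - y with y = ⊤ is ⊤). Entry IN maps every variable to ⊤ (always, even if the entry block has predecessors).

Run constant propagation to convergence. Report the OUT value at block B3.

Answer: {a: ⊤, b: ⊤, c: 5, d: ⊤, e: 0, f: 5}

Working:
Fixpoint table:
  B0:  IN=(all ⊤)  OUT={e:0; rest ⊤}
  B1:  IN={e:0; rest ⊤}  OUT={e:0; rest ⊤}
  B2:  IN={e:0; rest ⊤}  OUT={e:0; rest ⊤}
  B3:  IN={e:0; rest ⊤}  OUT={c:5, e:0, f:5; rest ⊤}
  B4:  IN={e:0; rest ⊤}  OUT=(all ⊤)
  B5:  IN=(all ⊤)  OUT=(all ⊤)
  B6:  IN=(all ⊤)  OUT={c:1; rest ⊤}

Merge at B3: IN[B3] = OUT[B2] = {a: ⊤, b: ⊤, c: ⊤, d: ⊤, e: 0, f: ⊤}
Applying B3's transfer function to that IN value gives OUT[B3] (row B3 above).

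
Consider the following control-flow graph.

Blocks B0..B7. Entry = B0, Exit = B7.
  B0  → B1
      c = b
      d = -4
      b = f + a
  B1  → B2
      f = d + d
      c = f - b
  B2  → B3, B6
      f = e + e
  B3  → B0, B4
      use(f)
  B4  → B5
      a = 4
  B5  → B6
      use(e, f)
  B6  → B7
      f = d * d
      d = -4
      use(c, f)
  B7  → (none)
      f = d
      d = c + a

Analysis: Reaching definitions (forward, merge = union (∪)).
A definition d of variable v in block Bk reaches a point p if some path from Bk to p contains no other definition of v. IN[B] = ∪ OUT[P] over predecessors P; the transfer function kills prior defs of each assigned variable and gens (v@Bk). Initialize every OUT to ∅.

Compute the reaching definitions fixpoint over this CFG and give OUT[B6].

Answer: {a@B4, b@B0, c@B1, d@B6, f@B6}

Derivation:
Fixpoint table:
  B0:  IN={b@B0, c@B1, d@B0, f@B2}  OUT={b@B0, c@B0, d@B0, f@B2}
  B1:  IN={b@B0, c@B0, d@B0, f@B2}  OUT={b@B0, c@B1, d@B0, f@B1}
  B2:  IN={b@B0, c@B1, d@B0, f@B1}  OUT={b@B0, c@B1, d@B0, f@B2}
  B3:  IN={b@B0, c@B1, d@B0, f@B2}  OUT={b@B0, c@B1, d@B0, f@B2}
  B4:  IN={b@B0, c@B1, d@B0, f@B2}  OUT={a@B4, b@B0, c@B1, d@B0, f@B2}
  B5:  IN={a@B4, b@B0, c@B1, d@B0, f@B2}  OUT={a@B4, b@B0, c@B1, d@B0, f@B2}
  B6:  IN={a@B4, b@B0, c@B1, d@B0, f@B2}  OUT={a@B4, b@B0, c@B1, d@B6, f@B6}
  B7:  IN={a@B4, b@B0, c@B1, d@B6, f@B6}  OUT={a@B4, b@B0, c@B1, d@B7, f@B7}

Merge at B6: IN[B6] = OUT[B2] ⊔ OUT[B5] = {a@B4, b@B0, c@B1, d@B0, f@B2}
Applying B6's transfer function to that IN value gives OUT[B6] (row B6 above).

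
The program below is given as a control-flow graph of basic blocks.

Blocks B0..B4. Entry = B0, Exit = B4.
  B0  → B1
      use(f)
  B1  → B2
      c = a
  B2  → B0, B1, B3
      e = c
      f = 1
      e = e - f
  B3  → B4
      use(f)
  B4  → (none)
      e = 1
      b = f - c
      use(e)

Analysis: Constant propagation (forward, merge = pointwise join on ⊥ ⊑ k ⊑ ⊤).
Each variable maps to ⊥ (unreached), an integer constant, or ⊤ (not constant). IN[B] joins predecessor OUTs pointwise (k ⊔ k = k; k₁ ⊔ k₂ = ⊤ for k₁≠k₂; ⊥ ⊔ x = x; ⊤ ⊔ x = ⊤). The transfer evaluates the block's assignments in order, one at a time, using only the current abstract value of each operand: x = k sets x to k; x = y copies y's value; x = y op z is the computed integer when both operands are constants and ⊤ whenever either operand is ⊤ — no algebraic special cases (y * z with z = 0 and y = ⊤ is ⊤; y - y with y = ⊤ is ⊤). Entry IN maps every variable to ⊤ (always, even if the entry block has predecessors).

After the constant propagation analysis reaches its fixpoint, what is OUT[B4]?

Answer: {a: ⊤, b: ⊤, c: ⊤, d: ⊤, e: 1, f: 1}

Working:
Fixpoint table:
  B0:  IN=(all ⊤)  OUT=(all ⊤)
  B1:  IN=(all ⊤)  OUT=(all ⊤)
  B2:  IN=(all ⊤)  OUT={f:1; rest ⊤}
  B3:  IN={f:1; rest ⊤}  OUT={f:1; rest ⊤}
  B4:  IN={f:1; rest ⊤}  OUT={e:1, f:1; rest ⊤}

Merge at B4: IN[B4] = OUT[B3] = {a: ⊤, b: ⊤, c: ⊤, d: ⊤, e: ⊤, f: 1}
Applying B4's transfer function to that IN value gives OUT[B4] (row B4 above).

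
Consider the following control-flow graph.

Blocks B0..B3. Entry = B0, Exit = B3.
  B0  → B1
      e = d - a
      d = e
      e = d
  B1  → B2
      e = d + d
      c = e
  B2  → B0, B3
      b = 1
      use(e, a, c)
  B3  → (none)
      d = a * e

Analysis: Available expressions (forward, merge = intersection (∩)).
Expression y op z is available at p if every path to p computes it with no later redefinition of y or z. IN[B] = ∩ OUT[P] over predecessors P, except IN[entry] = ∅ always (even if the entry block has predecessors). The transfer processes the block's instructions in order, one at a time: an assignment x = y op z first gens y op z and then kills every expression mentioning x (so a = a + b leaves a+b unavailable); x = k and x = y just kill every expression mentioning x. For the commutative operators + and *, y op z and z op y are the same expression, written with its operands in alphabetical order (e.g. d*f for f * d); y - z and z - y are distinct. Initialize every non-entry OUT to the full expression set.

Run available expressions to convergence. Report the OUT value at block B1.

Fixpoint table:
  B0:  IN={}  OUT={}
  B1:  IN={}  OUT={d+d}
  B2:  IN={d+d}  OUT={d+d}
  B3:  IN={d+d}  OUT={a*e}

Merge at B1: IN[B1] = OUT[B0] = {}
Applying B1's transfer function to that IN value gives OUT[B1] (row B1 above).

Answer: {d+d}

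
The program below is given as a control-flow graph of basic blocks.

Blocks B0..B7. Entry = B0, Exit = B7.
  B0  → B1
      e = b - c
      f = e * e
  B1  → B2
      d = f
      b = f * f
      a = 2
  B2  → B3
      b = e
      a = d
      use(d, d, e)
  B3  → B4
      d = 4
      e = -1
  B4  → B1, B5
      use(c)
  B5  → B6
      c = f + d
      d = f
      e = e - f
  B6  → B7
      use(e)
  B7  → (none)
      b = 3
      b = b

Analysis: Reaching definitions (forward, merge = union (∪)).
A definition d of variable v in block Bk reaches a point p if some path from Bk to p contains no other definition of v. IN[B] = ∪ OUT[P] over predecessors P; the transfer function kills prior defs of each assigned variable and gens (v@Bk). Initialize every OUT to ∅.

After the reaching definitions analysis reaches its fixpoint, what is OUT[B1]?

Answer: {a@B1, b@B1, d@B1, e@B0, e@B3, f@B0}

Trace:
Converged values:
  B0:   IN={}   OUT={e@B0, f@B0}
  B1:   IN={a@B2, b@B2, d@B3, e@B0, e@B3, f@B0}   OUT={a@B1, b@B1, d@B1, e@B0, e@B3, f@B0}
  B2:   IN={a@B1, b@B1, d@B1, e@B0, e@B3, f@B0}   OUT={a@B2, b@B2, d@B1, e@B0, e@B3, f@B0}
  B3:   IN={a@B2, b@B2, d@B1, e@B0, e@B3, f@B0}   OUT={a@B2, b@B2, d@B3, e@B3, f@B0}
  B4:   IN={a@B2, b@B2, d@B3, e@B3, f@B0}   OUT={a@B2, b@B2, d@B3, e@B3, f@B0}
  B5:   IN={a@B2, b@B2, d@B3, e@B3, f@B0}   OUT={a@B2, b@B2, c@B5, d@B5, e@B5, f@B0}
  B6:   IN={a@B2, b@B2, c@B5, d@B5, e@B5, f@B0}   OUT={a@B2, b@B2, c@B5, d@B5, e@B5, f@B0}
  B7:   IN={a@B2, b@B2, c@B5, d@B5, e@B5, f@B0}   OUT={a@B2, b@B7, c@B5, d@B5, e@B5, f@B0}

Merge at B1: IN[B1] = OUT[B0] ⊔ OUT[B4] = {a@B2, b@B2, d@B3, e@B0, e@B3, f@B0}
Applying B1's transfer function to that IN value gives OUT[B1] (row B1 above).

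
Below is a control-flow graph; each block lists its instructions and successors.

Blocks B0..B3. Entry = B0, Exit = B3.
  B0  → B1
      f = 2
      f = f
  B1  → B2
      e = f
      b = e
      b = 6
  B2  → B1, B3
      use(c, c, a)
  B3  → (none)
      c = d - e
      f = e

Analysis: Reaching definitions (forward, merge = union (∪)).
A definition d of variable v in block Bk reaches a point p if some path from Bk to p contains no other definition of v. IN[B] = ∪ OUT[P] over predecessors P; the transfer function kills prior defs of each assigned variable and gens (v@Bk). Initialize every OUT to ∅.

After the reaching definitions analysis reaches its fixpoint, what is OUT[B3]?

Fixpoint table:
  B0:   IN={}   OUT={f@B0}
  B1:   IN={b@B1, e@B1, f@B0}   OUT={b@B1, e@B1, f@B0}
  B2:   IN={b@B1, e@B1, f@B0}   OUT={b@B1, e@B1, f@B0}
  B3:   IN={b@B1, e@B1, f@B0}   OUT={b@B1, c@B3, e@B1, f@B3}

Merge at B3: IN[B3] = OUT[B2] = {b@B1, e@B1, f@B0}
Applying B3's transfer function to that IN value gives OUT[B3] (row B3 above).

Answer: {b@B1, c@B3, e@B1, f@B3}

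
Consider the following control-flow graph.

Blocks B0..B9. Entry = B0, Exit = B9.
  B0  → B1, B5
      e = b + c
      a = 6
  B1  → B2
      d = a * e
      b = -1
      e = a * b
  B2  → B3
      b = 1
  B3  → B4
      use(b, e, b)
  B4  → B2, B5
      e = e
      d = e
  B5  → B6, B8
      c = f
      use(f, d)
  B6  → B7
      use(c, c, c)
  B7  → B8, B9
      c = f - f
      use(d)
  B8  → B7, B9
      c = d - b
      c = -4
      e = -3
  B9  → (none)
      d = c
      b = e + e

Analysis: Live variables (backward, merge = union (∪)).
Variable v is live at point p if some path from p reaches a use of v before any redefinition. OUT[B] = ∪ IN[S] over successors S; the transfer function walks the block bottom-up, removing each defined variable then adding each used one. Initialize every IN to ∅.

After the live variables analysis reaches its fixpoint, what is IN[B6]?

Fixpoint table:
  B0:  IN={b, c, d, f}  OUT={a, b, d, e, f}
  B1:  IN={a, e, f}  OUT={e, f}
  B2:  IN={e, f}  OUT={b, e, f}
  B3:  IN={b, e, f}  OUT={b, e, f}
  B4:  IN={b, e, f}  OUT={b, d, e, f}
  B5:  IN={b, d, e, f}  OUT={b, c, d, e, f}
  B6:  IN={b, c, d, e, f}  OUT={b, d, e, f}
  B7:  IN={b, d, e, f}  OUT={b, c, d, e, f}
  B8:  IN={b, d, f}  OUT={b, c, d, e, f}
  B9:  IN={c, e}  OUT={}

Merge at B6: OUT[B6] = IN[B7] = {b, d, e, f}
Applying B6's transfer function to that OUT value gives IN[B6] (row B6 above).

Answer: {b, c, d, e, f}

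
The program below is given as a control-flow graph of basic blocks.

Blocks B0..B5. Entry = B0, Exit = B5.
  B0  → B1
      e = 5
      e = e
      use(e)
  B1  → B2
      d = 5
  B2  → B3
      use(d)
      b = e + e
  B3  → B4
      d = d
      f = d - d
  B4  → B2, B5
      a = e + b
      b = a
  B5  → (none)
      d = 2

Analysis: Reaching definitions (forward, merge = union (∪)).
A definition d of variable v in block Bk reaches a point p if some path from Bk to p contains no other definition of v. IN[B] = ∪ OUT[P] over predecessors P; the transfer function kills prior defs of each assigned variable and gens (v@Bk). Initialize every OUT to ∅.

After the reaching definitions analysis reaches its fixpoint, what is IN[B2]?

Converged values:
  B0: | IN={} | OUT={e@B0}
  B1: | IN={e@B0} | OUT={d@B1, e@B0}
  B2: | IN={a@B4, b@B4, d@B1, d@B3, e@B0, f@B3} | OUT={a@B4, b@B2, d@B1, d@B3, e@B0, f@B3}
  B3: | IN={a@B4, b@B2, d@B1, d@B3, e@B0, f@B3} | OUT={a@B4, b@B2, d@B3, e@B0, f@B3}
  B4: | IN={a@B4, b@B2, d@B3, e@B0, f@B3} | OUT={a@B4, b@B4, d@B3, e@B0, f@B3}
  B5: | IN={a@B4, b@B4, d@B3, e@B0, f@B3} | OUT={a@B4, b@B4, d@B5, e@B0, f@B3}

Merge at B2: IN[B2] = OUT[B1] ⊔ OUT[B4] = {a@B4, b@B4, d@B1, d@B3, e@B0, f@B3}

Answer: {a@B4, b@B4, d@B1, d@B3, e@B0, f@B3}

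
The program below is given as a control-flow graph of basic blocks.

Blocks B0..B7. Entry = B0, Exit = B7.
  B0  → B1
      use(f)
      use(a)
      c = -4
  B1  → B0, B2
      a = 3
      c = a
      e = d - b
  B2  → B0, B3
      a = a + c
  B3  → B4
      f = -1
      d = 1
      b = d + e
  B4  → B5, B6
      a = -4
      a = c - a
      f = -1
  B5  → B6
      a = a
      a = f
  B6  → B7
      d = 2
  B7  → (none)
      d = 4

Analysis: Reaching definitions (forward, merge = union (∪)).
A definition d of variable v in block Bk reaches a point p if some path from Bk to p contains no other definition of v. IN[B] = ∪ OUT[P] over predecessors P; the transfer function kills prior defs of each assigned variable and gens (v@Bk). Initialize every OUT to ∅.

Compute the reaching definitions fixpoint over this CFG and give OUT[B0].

Answer: {a@B1, a@B2, c@B0, e@B1}

Working:
Fixpoint table:
  B0:  IN={a@B1, a@B2, c@B1, e@B1}  OUT={a@B1, a@B2, c@B0, e@B1}
  B1:  IN={a@B1, a@B2, c@B0, e@B1}  OUT={a@B1, c@B1, e@B1}
  B2:  IN={a@B1, c@B1, e@B1}  OUT={a@B2, c@B1, e@B1}
  B3:  IN={a@B2, c@B1, e@B1}  OUT={a@B2, b@B3, c@B1, d@B3, e@B1, f@B3}
  B4:  IN={a@B2, b@B3, c@B1, d@B3, e@B1, f@B3}  OUT={a@B4, b@B3, c@B1, d@B3, e@B1, f@B4}
  B5:  IN={a@B4, b@B3, c@B1, d@B3, e@B1, f@B4}  OUT={a@B5, b@B3, c@B1, d@B3, e@B1, f@B4}
  B6:  IN={a@B4, a@B5, b@B3, c@B1, d@B3, e@B1, f@B4}  OUT={a@B4, a@B5, b@B3, c@B1, d@B6, e@B1, f@B4}
  B7:  IN={a@B4, a@B5, b@B3, c@B1, d@B6, e@B1, f@B4}  OUT={a@B4, a@B5, b@B3, c@B1, d@B7, e@B1, f@B4}

Merge at B0 (entry node, so the boundary value {} is joined with the incoming edge(s)): IN[B0] = {} ⊔ OUT[B1] ⊔ OUT[B2] = {a@B1, a@B2, c@B1, e@B1}
Applying B0's transfer function to that IN value gives OUT[B0] (row B0 above).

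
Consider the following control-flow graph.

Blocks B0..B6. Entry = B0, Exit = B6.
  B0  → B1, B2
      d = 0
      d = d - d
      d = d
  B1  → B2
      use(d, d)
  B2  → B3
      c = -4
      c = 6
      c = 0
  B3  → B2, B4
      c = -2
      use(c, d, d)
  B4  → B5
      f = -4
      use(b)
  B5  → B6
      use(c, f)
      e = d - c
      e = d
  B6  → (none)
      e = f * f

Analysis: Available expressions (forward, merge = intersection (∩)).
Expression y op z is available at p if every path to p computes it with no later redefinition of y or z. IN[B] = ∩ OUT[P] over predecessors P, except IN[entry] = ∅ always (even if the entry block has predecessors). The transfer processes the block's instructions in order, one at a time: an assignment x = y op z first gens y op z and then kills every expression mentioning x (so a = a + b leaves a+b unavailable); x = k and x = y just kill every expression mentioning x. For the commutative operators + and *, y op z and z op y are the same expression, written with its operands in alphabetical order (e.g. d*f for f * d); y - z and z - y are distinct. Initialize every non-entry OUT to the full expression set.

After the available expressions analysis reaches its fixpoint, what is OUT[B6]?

Fixpoint table:
  B0: | IN={} | OUT={}
  B1: | IN={} | OUT={}
  B2: | IN={} | OUT={}
  B3: | IN={} | OUT={}
  B4: | IN={} | OUT={}
  B5: | IN={} | OUT={d-c}
  B6: | IN={d-c} | OUT={d-c, f*f}

Merge at B6: IN[B6] = OUT[B5] = {d-c}
Applying B6's transfer function to that IN value gives OUT[B6] (row B6 above).

Answer: {d-c, f*f}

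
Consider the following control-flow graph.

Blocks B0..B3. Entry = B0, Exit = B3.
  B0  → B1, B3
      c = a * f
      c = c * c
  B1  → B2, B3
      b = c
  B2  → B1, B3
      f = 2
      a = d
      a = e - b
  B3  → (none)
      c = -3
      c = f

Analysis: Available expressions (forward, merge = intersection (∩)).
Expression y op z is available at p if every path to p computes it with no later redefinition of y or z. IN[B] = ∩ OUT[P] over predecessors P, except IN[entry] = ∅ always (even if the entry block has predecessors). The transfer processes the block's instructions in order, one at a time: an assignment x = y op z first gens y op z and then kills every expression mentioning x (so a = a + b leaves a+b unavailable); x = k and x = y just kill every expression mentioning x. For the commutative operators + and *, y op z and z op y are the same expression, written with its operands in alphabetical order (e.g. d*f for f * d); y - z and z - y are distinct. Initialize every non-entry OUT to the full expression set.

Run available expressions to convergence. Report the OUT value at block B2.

Converged values:
  B0:   IN={}   OUT={a*f}
  B1:   IN={}   OUT={}
  B2:   IN={}   OUT={e-b}
  B3:   IN={}   OUT={}

Merge at B2: IN[B2] = OUT[B1] = {}
Applying B2's transfer function to that IN value gives OUT[B2] (row B2 above).

Answer: {e-b}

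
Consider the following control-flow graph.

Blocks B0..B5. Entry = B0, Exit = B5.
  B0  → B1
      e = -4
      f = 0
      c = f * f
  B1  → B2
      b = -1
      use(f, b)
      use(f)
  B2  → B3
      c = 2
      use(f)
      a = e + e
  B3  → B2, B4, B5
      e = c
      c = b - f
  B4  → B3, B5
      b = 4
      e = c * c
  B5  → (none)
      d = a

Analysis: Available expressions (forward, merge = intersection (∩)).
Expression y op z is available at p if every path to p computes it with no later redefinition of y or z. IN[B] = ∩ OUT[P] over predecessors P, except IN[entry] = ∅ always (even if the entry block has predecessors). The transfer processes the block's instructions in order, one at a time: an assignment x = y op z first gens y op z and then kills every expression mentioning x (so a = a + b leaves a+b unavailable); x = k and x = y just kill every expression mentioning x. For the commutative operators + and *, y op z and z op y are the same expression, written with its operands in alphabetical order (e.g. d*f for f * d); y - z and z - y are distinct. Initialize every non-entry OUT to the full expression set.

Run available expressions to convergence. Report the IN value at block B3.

Converged values:
  B0:  IN={}  OUT={f*f}
  B1:  IN={f*f}  OUT={f*f}
  B2:  IN={f*f}  OUT={e+e, f*f}
  B3:  IN={f*f}  OUT={b-f, f*f}
  B4:  IN={b-f, f*f}  OUT={c*c, f*f}
  B5:  IN={f*f}  OUT={f*f}

Merge at B3: IN[B3] = OUT[B2] ∩ OUT[B4] = {f*f}

Answer: {f*f}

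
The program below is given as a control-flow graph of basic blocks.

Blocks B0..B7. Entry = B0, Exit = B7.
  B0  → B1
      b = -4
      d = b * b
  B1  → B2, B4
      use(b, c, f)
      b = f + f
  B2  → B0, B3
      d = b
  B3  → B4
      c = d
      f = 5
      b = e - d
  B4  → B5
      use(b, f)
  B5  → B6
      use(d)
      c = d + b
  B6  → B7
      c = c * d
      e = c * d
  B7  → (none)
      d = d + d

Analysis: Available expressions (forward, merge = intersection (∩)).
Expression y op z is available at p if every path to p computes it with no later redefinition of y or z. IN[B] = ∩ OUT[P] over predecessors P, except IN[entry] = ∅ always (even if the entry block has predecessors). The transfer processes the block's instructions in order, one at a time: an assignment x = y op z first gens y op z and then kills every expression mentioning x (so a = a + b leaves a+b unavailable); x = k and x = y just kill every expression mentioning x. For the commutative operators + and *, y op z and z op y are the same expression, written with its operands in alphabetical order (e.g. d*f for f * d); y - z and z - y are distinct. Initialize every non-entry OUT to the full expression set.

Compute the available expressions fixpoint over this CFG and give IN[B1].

Answer: {b*b}

Derivation:
Per-block solution:
  B0:   IN={}   OUT={b*b}
  B1:   IN={b*b}   OUT={f+f}
  B2:   IN={f+f}   OUT={f+f}
  B3:   IN={f+f}   OUT={e-d}
  B4:   IN={}   OUT={}
  B5:   IN={}   OUT={b+d}
  B6:   IN={b+d}   OUT={b+d, c*d}
  B7:   IN={b+d, c*d}   OUT={}

Merge at B1: IN[B1] = OUT[B0] = {b*b}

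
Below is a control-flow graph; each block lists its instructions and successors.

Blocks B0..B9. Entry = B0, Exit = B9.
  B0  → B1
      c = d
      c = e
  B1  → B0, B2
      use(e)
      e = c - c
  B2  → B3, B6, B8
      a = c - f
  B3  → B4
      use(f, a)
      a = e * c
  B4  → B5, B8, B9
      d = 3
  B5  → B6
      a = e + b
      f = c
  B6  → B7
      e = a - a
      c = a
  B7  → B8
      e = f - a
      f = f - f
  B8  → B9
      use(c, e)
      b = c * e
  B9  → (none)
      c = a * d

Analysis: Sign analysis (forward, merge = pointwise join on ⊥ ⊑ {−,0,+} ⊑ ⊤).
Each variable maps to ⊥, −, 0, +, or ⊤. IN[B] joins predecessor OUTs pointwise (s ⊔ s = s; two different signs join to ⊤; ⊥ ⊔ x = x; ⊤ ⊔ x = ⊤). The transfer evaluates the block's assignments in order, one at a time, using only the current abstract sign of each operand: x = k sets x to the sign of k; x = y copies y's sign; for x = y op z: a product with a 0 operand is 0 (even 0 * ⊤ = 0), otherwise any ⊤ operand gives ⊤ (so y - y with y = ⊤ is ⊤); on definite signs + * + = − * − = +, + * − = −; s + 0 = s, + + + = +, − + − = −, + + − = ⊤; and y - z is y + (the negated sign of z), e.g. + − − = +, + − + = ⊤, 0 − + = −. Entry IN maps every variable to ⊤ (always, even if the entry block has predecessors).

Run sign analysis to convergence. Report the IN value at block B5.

Answer: {a: ⊤, b: ⊤, c: ⊤, d: +, e: ⊤, f: ⊤}

Trace:
Converged values:
  B0:  IN=(all ⊤)  OUT=(all ⊤)
  B1:  IN=(all ⊤)  OUT=(all ⊤)
  B2:  IN=(all ⊤)  OUT=(all ⊤)
  B3:  IN=(all ⊤)  OUT=(all ⊤)
  B4:  IN=(all ⊤)  OUT={d:+; rest ⊤}
  B5:  IN={d:+; rest ⊤}  OUT={d:+; rest ⊤}
  B6:  IN=(all ⊤)  OUT=(all ⊤)
  B7:  IN=(all ⊤)  OUT=(all ⊤)
  B8:  IN=(all ⊤)  OUT=(all ⊤)
  B9:  IN=(all ⊤)  OUT=(all ⊤)

Merge at B5: IN[B5] = OUT[B4] = {a: ⊤, b: ⊤, c: ⊤, d: +, e: ⊤, f: ⊤}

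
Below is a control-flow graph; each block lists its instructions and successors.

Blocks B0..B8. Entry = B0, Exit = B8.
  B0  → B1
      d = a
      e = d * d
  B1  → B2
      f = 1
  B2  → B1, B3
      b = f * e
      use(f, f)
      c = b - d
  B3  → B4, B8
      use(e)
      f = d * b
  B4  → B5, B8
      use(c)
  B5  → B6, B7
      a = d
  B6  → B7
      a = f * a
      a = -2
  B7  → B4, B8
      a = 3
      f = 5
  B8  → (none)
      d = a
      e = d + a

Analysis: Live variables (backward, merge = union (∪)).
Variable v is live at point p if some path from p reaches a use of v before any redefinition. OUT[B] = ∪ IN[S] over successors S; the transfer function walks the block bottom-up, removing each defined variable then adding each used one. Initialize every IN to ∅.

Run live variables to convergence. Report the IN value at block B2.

Fixpoint table:
  B0:  IN={a}  OUT={a, d, e}
  B1:  IN={a, d, e}  OUT={a, d, e, f}
  B2:  IN={a, d, e, f}  OUT={a, b, c, d, e}
  B3:  IN={a, b, c, d, e}  OUT={a, c, d, f}
  B4:  IN={a, c, d, f}  OUT={a, c, d, f}
  B5:  IN={c, d, f}  OUT={a, c, d, f}
  B6:  IN={a, c, d, f}  OUT={c, d}
  B7:  IN={c, d}  OUT={a, c, d, f}
  B8:  IN={a}  OUT={}

Merge at B2: OUT[B2] = IN[B1] ⊔ IN[B3] = {a, b, c, d, e}
Applying B2's transfer function to that OUT value gives IN[B2] (row B2 above).

Answer: {a, d, e, f}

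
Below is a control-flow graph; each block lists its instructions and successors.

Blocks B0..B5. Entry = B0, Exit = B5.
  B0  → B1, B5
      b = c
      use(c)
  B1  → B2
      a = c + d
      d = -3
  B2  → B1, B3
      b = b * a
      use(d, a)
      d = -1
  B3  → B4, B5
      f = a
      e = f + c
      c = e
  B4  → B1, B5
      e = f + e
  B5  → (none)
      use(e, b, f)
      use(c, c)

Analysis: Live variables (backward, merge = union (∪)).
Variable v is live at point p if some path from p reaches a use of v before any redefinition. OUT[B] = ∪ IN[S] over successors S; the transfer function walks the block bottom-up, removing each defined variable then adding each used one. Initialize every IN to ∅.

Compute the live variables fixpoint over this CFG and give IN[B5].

Fixpoint table:
  B0:   IN={c, d, e, f}   OUT={b, c, d, e, f}
  B1:   IN={b, c, d}   OUT={a, b, c, d}
  B2:   IN={a, b, c, d}   OUT={a, b, c, d}
  B3:   IN={a, b, c, d}   OUT={b, c, d, e, f}
  B4:   IN={b, c, d, e, f}   OUT={b, c, d, e, f}
  B5:   IN={b, c, e, f}   OUT={}

B5 is the boundary node: OUT[B5] = {}
Applying B5's transfer function to that OUT value gives IN[B5] (row B5 above).

Answer: {b, c, e, f}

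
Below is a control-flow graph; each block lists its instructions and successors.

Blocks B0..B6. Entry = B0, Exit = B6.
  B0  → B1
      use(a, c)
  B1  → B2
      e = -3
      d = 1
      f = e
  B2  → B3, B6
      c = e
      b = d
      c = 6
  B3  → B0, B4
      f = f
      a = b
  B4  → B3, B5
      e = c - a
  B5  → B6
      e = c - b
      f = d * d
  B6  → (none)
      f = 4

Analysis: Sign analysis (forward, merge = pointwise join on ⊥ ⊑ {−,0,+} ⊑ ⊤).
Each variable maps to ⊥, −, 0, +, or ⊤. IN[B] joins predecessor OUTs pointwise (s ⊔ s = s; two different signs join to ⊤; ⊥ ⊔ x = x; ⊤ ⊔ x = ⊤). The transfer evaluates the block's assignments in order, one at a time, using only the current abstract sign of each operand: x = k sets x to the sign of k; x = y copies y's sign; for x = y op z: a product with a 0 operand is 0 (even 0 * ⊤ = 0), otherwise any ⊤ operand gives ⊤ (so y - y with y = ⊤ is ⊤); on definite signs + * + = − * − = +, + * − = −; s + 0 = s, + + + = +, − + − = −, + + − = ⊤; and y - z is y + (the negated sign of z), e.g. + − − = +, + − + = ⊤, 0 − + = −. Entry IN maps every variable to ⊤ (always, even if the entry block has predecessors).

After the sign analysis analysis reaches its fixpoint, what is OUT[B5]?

Answer: {a: +, b: +, c: +, d: +, e: ⊤, f: +}

Trace:
Per-block solution:
  B0:  IN=(all ⊤)  OUT=(all ⊤)
  B1:  IN=(all ⊤)  OUT={d:+, e:-, f:-; rest ⊤}
  B2:  IN={d:+, e:-, f:-; rest ⊤}  OUT={b:+, c:+, d:+, e:-, f:-; rest ⊤}
  B3:  IN={b:+, c:+, d:+, f:-; rest ⊤}  OUT={a:+, b:+, c:+, d:+, f:-; rest ⊤}
  B4:  IN={a:+, b:+, c:+, d:+, f:-; rest ⊤}  OUT={a:+, b:+, c:+, d:+, f:-; rest ⊤}
  B5:  IN={a:+, b:+, c:+, d:+, f:-; rest ⊤}  OUT={a:+, b:+, c:+, d:+, f:+; rest ⊤}
  B6:  IN={b:+, c:+, d:+; rest ⊤}  OUT={b:+, c:+, d:+, f:+; rest ⊤}

Merge at B5: IN[B5] = OUT[B4] = {a: +, b: +, c: +, d: +, e: ⊤, f: -}
Applying B5's transfer function to that IN value gives OUT[B5] (row B5 above).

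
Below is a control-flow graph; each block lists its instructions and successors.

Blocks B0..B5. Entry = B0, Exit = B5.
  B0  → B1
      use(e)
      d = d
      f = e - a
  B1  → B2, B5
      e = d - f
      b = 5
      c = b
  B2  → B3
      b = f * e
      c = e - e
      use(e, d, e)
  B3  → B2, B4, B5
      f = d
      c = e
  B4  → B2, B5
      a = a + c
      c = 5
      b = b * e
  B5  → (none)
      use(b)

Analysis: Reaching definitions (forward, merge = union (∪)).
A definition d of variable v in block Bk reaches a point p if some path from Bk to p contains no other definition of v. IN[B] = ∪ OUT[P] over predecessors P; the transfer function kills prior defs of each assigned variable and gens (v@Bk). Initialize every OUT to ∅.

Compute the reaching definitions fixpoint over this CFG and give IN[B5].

Answer: {a@B4, b@B1, b@B2, b@B4, c@B1, c@B3, c@B4, d@B0, e@B1, f@B0, f@B3}

Trace:
Converged values:
  B0:   IN={}   OUT={d@B0, f@B0}
  B1:   IN={d@B0, f@B0}   OUT={b@B1, c@B1, d@B0, e@B1, f@B0}
  B2:   IN={a@B4, b@B1, b@B2, b@B4, c@B1, c@B3, c@B4, d@B0, e@B1, f@B0, f@B3}   OUT={a@B4, b@B2, c@B2, d@B0, e@B1, f@B0, f@B3}
  B3:   IN={a@B4, b@B2, c@B2, d@B0, e@B1, f@B0, f@B3}   OUT={a@B4, b@B2, c@B3, d@B0, e@B1, f@B3}
  B4:   IN={a@B4, b@B2, c@B3, d@B0, e@B1, f@B3}   OUT={a@B4, b@B4, c@B4, d@B0, e@B1, f@B3}
  B5:   IN={a@B4, b@B1, b@B2, b@B4, c@B1, c@B3, c@B4, d@B0, e@B1, f@B0, f@B3}   OUT={a@B4, b@B1, b@B2, b@B4, c@B1, c@B3, c@B4, d@B0, e@B1, f@B0, f@B3}

Merge at B5: IN[B5] = OUT[B1] ⊔ OUT[B3] ⊔ OUT[B4] = {a@B4, b@B1, b@B2, b@B4, c@B1, c@B3, c@B4, d@B0, e@B1, f@B0, f@B3}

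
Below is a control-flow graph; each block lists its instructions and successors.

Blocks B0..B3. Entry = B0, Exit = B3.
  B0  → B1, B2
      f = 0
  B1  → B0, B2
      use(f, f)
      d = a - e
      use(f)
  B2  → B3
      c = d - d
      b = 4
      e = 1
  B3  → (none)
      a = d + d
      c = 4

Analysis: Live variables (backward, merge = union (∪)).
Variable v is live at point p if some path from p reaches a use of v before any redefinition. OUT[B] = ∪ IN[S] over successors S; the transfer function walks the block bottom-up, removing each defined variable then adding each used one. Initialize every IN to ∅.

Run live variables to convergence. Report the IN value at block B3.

Per-block solution:
  B0:  IN={a, d, e}  OUT={a, d, e, f}
  B1:  IN={a, e, f}  OUT={a, d, e}
  B2:  IN={d}  OUT={d}
  B3:  IN={d}  OUT={}

B3 is the boundary node: OUT[B3] = {}
Applying B3's transfer function to that OUT value gives IN[B3] (row B3 above).

Answer: {d}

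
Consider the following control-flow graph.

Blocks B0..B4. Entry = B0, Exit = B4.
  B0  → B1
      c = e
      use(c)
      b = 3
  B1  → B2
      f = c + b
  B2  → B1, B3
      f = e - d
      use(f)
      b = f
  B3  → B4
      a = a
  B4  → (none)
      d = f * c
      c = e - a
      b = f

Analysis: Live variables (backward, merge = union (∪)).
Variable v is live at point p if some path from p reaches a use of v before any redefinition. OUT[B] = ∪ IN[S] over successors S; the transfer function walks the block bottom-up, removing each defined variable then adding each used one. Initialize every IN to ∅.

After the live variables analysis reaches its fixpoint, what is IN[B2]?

Answer: {a, c, d, e}

Trace:
Per-block solution:
  B0:  IN={a, d, e}  OUT={a, b, c, d, e}
  B1:  IN={a, b, c, d, e}  OUT={a, c, d, e}
  B2:  IN={a, c, d, e}  OUT={a, b, c, d, e, f}
  B3:  IN={a, c, e, f}  OUT={a, c, e, f}
  B4:  IN={a, c, e, f}  OUT={}

Merge at B2: OUT[B2] = IN[B1] ⊔ IN[B3] = {a, b, c, d, e, f}
Applying B2's transfer function to that OUT value gives IN[B2] (row B2 above).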